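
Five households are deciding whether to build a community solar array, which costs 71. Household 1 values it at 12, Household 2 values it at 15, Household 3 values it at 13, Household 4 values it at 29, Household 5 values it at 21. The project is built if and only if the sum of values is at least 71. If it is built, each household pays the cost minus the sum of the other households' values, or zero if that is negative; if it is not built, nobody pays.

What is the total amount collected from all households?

12

Total value 90 ≥ cost 71, so it is built.
Household 1: others sum to 78; max(0, 71 - 78) = 0.
Household 2: others sum to 75; max(0, 71 - 75) = 0.
Household 3: others sum to 77; max(0, 71 - 77) = 0.
Household 4: others sum to 61; max(0, 71 - 61) = 10.
Household 5: others sum to 69; max(0, 71 - 69) = 2.
Total collected = 0 + 0 + 0 + 10 + 2 = 12.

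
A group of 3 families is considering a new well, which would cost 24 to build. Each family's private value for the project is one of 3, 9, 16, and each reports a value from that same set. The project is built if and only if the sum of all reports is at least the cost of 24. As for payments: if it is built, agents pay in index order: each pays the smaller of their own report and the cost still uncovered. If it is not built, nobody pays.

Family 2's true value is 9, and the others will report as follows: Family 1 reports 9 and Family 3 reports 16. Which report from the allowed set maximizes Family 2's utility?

3

Report 3: project built, pays 3, utility 9 - 3 = 6.
Report 9: project built, pays 9, utility 9 - 9 = 0.
Report 16: project built, pays 15, utility 9 - 15 = -6.
The best choice is 3 with utility 6.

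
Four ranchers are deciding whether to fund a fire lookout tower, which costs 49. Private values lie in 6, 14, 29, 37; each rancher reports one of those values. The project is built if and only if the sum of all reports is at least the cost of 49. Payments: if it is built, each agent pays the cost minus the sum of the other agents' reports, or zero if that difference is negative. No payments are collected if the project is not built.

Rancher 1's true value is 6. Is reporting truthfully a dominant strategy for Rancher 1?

Check each profile of the others' reports and compare truth against every alternative report.
Others report (6, 6, 29): truth gives 0, best alternative gives -2.
Others report (6, 29, 6): truth gives 0, best alternative gives -2.
Others report (29, 6, 6): truth gives 0, best alternative gives -2.
Others report (14, 14, 14): truth gives 0, best alternative gives -1.
Others report (6, 6, 37): truth gives 6, best alternative gives 6.
Others report (6, 14, 29): truth gives 6, best alternative gives 6.
(Remaining 58 profiles checked similarly; truth is weakly best in each.)
In every case the truthful report is at least as good as any alternative, so it is a dominant strategy.

Yes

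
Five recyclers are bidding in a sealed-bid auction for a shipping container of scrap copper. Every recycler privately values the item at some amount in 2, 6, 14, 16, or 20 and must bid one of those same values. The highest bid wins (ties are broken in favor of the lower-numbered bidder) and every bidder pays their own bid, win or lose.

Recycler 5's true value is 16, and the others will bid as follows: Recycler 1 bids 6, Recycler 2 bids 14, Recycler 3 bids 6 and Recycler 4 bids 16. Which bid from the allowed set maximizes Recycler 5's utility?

Bid 2: loses but pays 2, utility -2.
Bid 6: loses but pays 6, utility -6.
Bid 14: loses but pays 14, utility -14.
Bid 16: loses but pays 16, utility -16.
Bid 20: wins, pays 20, utility 16 - 20 = -4.
The best choice is 2 with utility -2.

2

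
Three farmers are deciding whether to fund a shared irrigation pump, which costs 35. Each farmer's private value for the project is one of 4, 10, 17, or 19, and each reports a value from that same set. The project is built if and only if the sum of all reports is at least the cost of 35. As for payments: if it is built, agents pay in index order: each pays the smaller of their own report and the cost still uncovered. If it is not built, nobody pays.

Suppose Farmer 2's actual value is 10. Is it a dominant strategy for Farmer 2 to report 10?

No

Consider the case where Farmer 1 reports 17 and Farmer 3 reports 17.
Truthful report 10: project built, pays 10, utility 10 - 10 = 0.
Report 4 instead: project built, pays 4, utility 10 - 4 = 6.
Since 6 > 0, reporting 4 is strictly better here, so truthful reporting is not dominant.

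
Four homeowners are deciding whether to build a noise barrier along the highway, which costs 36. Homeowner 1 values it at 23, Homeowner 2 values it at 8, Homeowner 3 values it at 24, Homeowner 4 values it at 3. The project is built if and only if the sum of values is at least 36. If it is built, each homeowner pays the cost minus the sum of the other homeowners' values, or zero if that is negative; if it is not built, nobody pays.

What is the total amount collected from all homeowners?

3

Total value 58 ≥ cost 36, so it is built.
Homeowner 1: others sum to 35; max(0, 36 - 35) = 1.
Homeowner 2: others sum to 50; max(0, 36 - 50) = 0.
Homeowner 3: others sum to 34; max(0, 36 - 34) = 2.
Homeowner 4: others sum to 55; max(0, 36 - 55) = 0.
Total collected = 1 + 0 + 2 + 0 = 3.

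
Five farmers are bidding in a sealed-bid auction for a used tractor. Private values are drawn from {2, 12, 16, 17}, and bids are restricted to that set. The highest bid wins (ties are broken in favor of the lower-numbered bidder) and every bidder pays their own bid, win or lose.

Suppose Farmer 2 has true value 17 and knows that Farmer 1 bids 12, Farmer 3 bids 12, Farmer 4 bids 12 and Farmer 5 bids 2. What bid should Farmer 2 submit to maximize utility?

Bid 2: loses but pays 2, utility -2.
Bid 12: loses but pays 12, utility -12.
Bid 16: wins, pays 16, utility 17 - 16 = 1.
Bid 17: wins, pays 17, utility 17 - 17 = 0.
The best choice is 16 with utility 1.

16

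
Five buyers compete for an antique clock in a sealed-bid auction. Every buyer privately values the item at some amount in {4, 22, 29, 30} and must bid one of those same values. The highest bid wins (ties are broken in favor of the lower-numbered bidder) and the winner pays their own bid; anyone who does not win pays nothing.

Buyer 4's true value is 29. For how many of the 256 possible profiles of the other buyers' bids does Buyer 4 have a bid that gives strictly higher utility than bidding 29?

Others bid (4, 4, 4, 4): truth gives 0; bid 22 gives 7 > 0. Violating.
Others bid (4, 4, 4, 22): truth gives 0; bid 22 gives 7 > 0. Violating.
Others bid (4, 4, 4, 29): truth gives 0; no alternative beats it.
Others bid (4, 4, 4, 30): truth gives 0; no alternative beats it.
(Checking all 256 profiles: 2 have a profitable deviation, 254 do not.)

2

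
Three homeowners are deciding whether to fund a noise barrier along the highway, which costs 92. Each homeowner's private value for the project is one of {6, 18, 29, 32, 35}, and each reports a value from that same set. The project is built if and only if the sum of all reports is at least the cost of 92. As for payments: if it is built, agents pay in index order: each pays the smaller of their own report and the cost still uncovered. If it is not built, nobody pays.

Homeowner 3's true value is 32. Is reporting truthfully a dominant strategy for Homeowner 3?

Yes

Check each profile of the others' reports and compare truth against every alternative report.
Others report (35, 35): truth gives 10, best alternative gives 10.
Others report (32, 35): truth gives 7, best alternative gives 7.
Others report (35, 32): truth gives 7, best alternative gives 7.
Others report (29, 35): truth gives 4, best alternative gives 4.
Others report (32, 32): truth gives 4, best alternative gives 4.
Others report (35, 29): truth gives 4, best alternative gives 4.
(Remaining 19 profiles checked similarly; truth is weakly best in each.)
In every case the truthful report is at least as good as any alternative, so it is a dominant strategy.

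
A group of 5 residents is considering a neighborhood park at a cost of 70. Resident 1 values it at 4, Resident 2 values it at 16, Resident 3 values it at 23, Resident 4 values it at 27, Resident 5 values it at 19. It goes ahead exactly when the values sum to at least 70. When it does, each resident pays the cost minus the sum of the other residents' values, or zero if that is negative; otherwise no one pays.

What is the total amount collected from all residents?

12

Total value 89 ≥ cost 70, so it is built.
Resident 1: others sum to 85; max(0, 70 - 85) = 0.
Resident 2: others sum to 73; max(0, 70 - 73) = 0.
Resident 3: others sum to 66; max(0, 70 - 66) = 4.
Resident 4: others sum to 62; max(0, 70 - 62) = 8.
Resident 5: others sum to 70; max(0, 70 - 70) = 0.
Total collected = 0 + 0 + 4 + 8 + 0 = 12.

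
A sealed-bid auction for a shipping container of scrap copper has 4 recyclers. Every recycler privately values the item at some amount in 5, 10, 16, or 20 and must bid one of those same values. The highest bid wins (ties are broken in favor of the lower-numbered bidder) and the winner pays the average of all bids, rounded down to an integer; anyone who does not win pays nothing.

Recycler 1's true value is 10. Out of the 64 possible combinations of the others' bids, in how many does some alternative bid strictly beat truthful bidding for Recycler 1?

Others bid (5, 5, 5): truth gives 4; bid 5 gives 5 > 4. Violating.
Others bid (5, 5, 10): truth gives 3; no alternative beats it.
Others bid (5, 5, 16): truth gives 0; no alternative beats it.
(Checking all 64 profiles: 1 has a profitable deviation, 63 do not.)

1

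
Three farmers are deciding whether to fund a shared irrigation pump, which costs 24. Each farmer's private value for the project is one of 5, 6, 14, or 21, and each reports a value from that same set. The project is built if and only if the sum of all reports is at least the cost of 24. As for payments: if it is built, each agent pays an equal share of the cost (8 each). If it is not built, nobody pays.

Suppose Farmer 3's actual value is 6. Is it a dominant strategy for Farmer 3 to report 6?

Check each profile of the others' reports and compare truth against every alternative report.
Others report (5, 14): truth gives -2, best alternative gives -2.
Others report (5, 21): truth gives -2, best alternative gives -2.
Others report (6, 14): truth gives -2, best alternative gives -2.
Others report (6, 21): truth gives -2, best alternative gives -2.
Others report (14, 5): truth gives -2, best alternative gives -2.
Others report (14, 6): truth gives -2, best alternative gives -2.
(Remaining 10 profiles checked similarly; truth is weakly best in each.)
In every case the truthful report is at least as good as any alternative, so it is a dominant strategy.

Yes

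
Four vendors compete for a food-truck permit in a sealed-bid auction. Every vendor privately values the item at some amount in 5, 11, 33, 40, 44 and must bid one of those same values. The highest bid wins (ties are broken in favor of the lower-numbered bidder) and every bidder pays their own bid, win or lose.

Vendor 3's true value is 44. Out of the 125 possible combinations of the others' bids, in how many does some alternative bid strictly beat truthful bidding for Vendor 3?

81

Others bid (5, 5, 5): truth gives 0; bid 11 gives 33 > 0. Violating.
Others bid (5, 5, 11): truth gives 0; bid 11 gives 33 > 0. Violating.
Others bid (5, 5, 33): truth gives 0; bid 33 gives 11 > 0. Violating.
Others bid (5, 5, 40): truth gives 0; bid 40 gives 4 > 0. Violating.
Others bid (5, 5, 44): truth gives 0; no alternative beats it.
Others bid (5, 11, 44): truth gives 0; no alternative beats it.
(Checking all 125 profiles: 81 have a profitable deviation, 44 do not.)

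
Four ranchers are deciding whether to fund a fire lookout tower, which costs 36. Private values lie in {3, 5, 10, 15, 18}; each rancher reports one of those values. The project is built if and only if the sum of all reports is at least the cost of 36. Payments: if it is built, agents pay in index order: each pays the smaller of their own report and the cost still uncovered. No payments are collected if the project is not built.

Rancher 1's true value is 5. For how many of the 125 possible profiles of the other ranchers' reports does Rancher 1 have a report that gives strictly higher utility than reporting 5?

56

Others report (3, 15, 15): truth gives 0; report 3 gives 2 > 0. Violating.
Others report (3, 15, 18): truth gives 0; report 3 gives 2 > 0. Violating.
Others report (3, 18, 15): truth gives 0; report 3 gives 2 > 0. Violating.
Others report (3, 18, 18): truth gives 0; report 3 gives 2 > 0. Violating.
Others report (3, 3, 3): truth gives 0; no alternative beats it.
Others report (3, 3, 5): truth gives 0; no alternative beats it.
(Checking all 125 profiles: 56 have a profitable deviation, 69 do not.)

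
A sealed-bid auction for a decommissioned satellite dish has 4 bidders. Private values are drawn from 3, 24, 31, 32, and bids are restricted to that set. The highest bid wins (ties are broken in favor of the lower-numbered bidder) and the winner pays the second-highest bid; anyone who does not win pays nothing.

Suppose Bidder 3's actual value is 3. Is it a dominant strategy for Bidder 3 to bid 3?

Check each profile of the others' bids and compare truth against every alternative bid.
Others bid (3, 3, 24): truth gives 0, best alternative gives -21.
Others bid (3, 3, 3): truth gives 0, best alternative gives 0.
Others bid (3, 3, 31): truth gives 0, best alternative gives 0.
Others bid (3, 3, 32): truth gives 0, best alternative gives 0.
Others bid (3, 24, 3): truth gives 0, best alternative gives 0.
Others bid (3, 24, 24): truth gives 0, best alternative gives 0.
(Remaining 58 profiles checked similarly; truth is weakly best in each.)
In every case the truthful bid is at least as good as any alternative, so it is a dominant strategy.

Yes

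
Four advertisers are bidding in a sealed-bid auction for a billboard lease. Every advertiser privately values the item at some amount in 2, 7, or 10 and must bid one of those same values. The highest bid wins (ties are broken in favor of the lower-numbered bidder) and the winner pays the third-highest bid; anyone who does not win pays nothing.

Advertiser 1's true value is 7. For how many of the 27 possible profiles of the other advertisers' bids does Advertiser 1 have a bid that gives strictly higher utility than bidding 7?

3

Others bid (2, 2, 10): truth gives 0; bid 10 gives 5 > 0. Violating.
Others bid (2, 10, 2): truth gives 0; bid 10 gives 5 > 0. Violating.
Others bid (10, 2, 2): truth gives 0; bid 10 gives 5 > 0. Violating.
Others bid (2, 2, 2): truth gives 5; no alternative beats it.
Others bid (2, 2, 7): truth gives 5; no alternative beats it.
(Checking all 27 profiles: 3 have a profitable deviation, 24 do not.)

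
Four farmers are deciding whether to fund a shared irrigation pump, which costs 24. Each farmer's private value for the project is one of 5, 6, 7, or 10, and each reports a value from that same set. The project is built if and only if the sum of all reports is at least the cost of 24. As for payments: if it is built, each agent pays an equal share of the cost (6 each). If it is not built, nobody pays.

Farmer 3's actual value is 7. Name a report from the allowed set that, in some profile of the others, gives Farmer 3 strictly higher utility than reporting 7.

10

Suppose Farmer 1 reports 5, Farmer 2 reports 5 and Farmer 4 reports 5.
Report 7: project not built, utility 0.
Report 10: project built, pays 6, utility 7 - 6 = 1.
So reporting 10 beats truth here (1 > 0).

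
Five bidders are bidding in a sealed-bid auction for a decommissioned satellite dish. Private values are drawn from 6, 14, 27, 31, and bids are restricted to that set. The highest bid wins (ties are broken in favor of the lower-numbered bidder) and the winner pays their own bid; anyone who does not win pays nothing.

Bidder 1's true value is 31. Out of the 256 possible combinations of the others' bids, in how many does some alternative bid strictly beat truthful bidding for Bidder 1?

81

Others bid (6, 6, 6, 6): truth gives 0; bid 6 gives 25 > 0. Violating.
Others bid (6, 6, 6, 14): truth gives 0; bid 14 gives 17 > 0. Violating.
Others bid (6, 6, 6, 27): truth gives 0; bid 27 gives 4 > 0. Violating.
Others bid (6, 6, 14, 6): truth gives 0; bid 14 gives 17 > 0. Violating.
Others bid (6, 6, 6, 31): truth gives 0; no alternative beats it.
Others bid (6, 6, 14, 31): truth gives 0; no alternative beats it.
(Checking all 256 profiles: 81 have a profitable deviation, 175 do not.)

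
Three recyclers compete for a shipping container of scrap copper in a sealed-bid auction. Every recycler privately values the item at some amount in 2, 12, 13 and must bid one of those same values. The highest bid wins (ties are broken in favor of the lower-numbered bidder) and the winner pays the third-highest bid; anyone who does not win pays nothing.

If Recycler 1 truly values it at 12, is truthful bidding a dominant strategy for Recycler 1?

No

Consider the case where Recycler 2 bids 2 and Recycler 3 bids 13.
Truthful bid 12: loses, pays 0, utility 0.
Bid 13 instead: wins, pays 2, utility 12 - 2 = 10.
Since 10 > 0, bidding 13 is strictly better here, so truthful bidding is not dominant.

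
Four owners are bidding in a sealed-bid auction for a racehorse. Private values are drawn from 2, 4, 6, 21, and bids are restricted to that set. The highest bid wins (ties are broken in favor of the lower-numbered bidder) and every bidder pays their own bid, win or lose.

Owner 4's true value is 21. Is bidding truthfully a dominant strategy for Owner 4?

No

Consider the case where Owner 1 bids 2, Owner 2 bids 2 and Owner 3 bids 2.
Truthful bid 21: wins, pays 21, utility 21 - 21 = 0.
Bid 4 instead: wins, pays 4, utility 21 - 4 = 17.
Since 17 > 0, bidding 4 is strictly better here, so truthful bidding is not dominant.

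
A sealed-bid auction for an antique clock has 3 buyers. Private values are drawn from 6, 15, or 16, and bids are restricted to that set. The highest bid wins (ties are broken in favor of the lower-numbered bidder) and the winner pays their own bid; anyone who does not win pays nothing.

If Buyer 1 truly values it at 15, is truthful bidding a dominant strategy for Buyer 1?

No

Consider the case where Buyer 2 bids 6 and Buyer 3 bids 6.
Truthful bid 15: wins, pays 15, utility 15 - 15 = 0.
Bid 6 instead: wins, pays 6, utility 15 - 6 = 9.
Since 9 > 0, bidding 6 is strictly better here, so truthful bidding is not dominant.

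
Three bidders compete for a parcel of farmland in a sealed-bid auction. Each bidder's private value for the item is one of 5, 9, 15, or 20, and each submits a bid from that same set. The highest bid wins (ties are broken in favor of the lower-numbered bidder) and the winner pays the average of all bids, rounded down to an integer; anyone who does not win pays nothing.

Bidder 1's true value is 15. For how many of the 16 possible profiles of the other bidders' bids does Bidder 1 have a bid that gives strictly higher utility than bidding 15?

Others bid (5, 5): truth gives 7; bid 5 gives 10 > 7. Violating.
Others bid (5, 9): truth gives 6; bid 9 gives 8 > 6. Violating.
Others bid (9, 5): truth gives 6; bid 9 gives 8 > 6. Violating.
Others bid (9, 9): truth gives 4; bid 9 gives 6 > 4. Violating.
Others bid (5, 15): truth gives 4; no alternative beats it.
Others bid (5, 20): truth gives 0; no alternative beats it.
(Checking all 16 profiles: 4 have a profitable deviation, 12 do not.)

4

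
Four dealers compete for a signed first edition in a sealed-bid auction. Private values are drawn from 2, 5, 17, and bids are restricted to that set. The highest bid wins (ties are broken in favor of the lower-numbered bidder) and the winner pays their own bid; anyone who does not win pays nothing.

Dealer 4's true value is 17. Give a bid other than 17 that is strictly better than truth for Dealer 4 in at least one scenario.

5

Suppose Dealer 1 bids 2, Dealer 2 bids 2 and Dealer 3 bids 2.
Bid 17: wins, pays 17, utility 17 - 17 = 0.
Bid 5: wins, pays 5, utility 17 - 5 = 12.
So bidding 5 beats truth here (12 > 0).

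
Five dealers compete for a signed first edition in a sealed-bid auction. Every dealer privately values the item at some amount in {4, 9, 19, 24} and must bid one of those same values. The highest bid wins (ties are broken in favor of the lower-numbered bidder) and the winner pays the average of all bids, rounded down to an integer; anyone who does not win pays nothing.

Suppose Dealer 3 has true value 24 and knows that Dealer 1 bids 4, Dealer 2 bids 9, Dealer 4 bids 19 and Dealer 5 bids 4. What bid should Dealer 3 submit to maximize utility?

Bid 4: loses, pays 0, utility 0.
Bid 9: loses, pays 0, utility 0.
Bid 19: wins, pays 11, utility 24 - 11 = 13.
Bid 24: wins, pays 12, utility 24 - 12 = 12.
The best choice is 19 with utility 13.

19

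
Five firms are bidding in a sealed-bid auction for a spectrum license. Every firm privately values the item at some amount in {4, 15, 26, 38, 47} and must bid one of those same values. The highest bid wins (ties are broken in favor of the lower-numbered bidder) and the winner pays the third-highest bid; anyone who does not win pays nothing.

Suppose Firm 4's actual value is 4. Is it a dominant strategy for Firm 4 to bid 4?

Yes

Check each profile of the others' bids and compare truth against every alternative bid.
Others bid (4, 4, 4, 4): truth gives 0, best alternative gives 0.
Others bid (4, 4, 4, 15): truth gives 0, best alternative gives 0.
Others bid (4, 4, 4, 26): truth gives 0, best alternative gives 0.
Others bid (4, 4, 4, 38): truth gives 0, best alternative gives 0.
Others bid (4, 4, 4, 47): truth gives 0, best alternative gives 0.
Others bid (4, 4, 15, 4): truth gives 0, best alternative gives 0.
(Remaining 619 profiles checked similarly; truth is weakly best in each.)
In every case the truthful bid is at least as good as any alternative, so it is a dominant strategy.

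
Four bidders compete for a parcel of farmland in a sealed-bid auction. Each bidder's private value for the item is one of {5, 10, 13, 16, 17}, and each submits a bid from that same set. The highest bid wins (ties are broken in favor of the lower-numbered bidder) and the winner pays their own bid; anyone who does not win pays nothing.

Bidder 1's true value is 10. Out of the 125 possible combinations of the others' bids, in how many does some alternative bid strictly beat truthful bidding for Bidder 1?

1

Others bid (5, 5, 5): truth gives 0; bid 5 gives 5 > 0. Violating.
Others bid (5, 5, 10): truth gives 0; no alternative beats it.
Others bid (5, 5, 13): truth gives 0; no alternative beats it.
(Checking all 125 profiles: 1 has a profitable deviation, 124 do not.)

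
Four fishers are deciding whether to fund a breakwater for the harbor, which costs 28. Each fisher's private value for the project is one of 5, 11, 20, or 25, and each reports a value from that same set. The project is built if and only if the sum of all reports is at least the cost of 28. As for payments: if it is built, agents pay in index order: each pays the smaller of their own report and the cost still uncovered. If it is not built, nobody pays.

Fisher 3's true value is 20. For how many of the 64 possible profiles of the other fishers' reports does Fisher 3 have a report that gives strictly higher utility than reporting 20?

Others report (5, 5, 11): truth gives 2; report 11 gives 9 > 2. Violating.
Others report (5, 5, 20): truth gives 2; report 5 gives 15 > 2. Violating.
Others report (5, 5, 25): truth gives 2; report 5 gives 15 > 2. Violating.
Others report (5, 11, 5): truth gives 8; report 11 gives 9 > 8. Violating.
Others report (5, 5, 5): truth gives 2; no alternative beats it.
Others report (5, 20, 5): truth gives 17; no alternative beats it.
(Checking all 64 profiles: 15 have a profitable deviation, 49 do not.)

15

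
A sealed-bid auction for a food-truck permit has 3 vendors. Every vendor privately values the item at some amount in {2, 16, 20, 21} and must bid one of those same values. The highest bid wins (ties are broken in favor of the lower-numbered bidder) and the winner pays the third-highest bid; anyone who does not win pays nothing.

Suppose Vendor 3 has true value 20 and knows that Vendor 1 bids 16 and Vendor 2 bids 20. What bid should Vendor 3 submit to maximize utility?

21

Bid 2: loses, pays 0, utility 0.
Bid 16: loses, pays 0, utility 0.
Bid 20: loses, pays 0, utility 0.
Bid 21: wins, pays 16, utility 20 - 16 = 4.
The best choice is 21 with utility 4.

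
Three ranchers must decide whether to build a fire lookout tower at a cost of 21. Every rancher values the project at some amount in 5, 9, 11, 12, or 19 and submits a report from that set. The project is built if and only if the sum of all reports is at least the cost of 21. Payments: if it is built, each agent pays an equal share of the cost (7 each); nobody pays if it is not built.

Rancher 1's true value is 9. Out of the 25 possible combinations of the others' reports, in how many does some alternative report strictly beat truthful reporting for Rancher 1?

Others report (5, 5): truth gives 0; report 11 gives 2 > 0. Violating.
Others report (5, 9): truth gives 2; no alternative beats it.
Others report (5, 11): truth gives 2; no alternative beats it.
(Checking all 25 profiles: 1 has a profitable deviation, 24 do not.)

1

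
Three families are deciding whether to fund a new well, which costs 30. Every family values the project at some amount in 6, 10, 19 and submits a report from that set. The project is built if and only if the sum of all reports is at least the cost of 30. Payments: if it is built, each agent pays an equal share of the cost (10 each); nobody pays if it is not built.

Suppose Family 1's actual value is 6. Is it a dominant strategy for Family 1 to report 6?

Check each profile of the others' reports and compare truth against every alternative report.
Others report (10, 10): truth gives 0, best alternative gives -4.
Others report (6, 19): truth gives -4, best alternative gives -4.
Others report (10, 19): truth gives -4, best alternative gives -4.
Others report (19, 6): truth gives -4, best alternative gives -4.
Others report (19, 10): truth gives -4, best alternative gives -4.
Others report (19, 19): truth gives -4, best alternative gives -4.
(Remaining 3 profiles checked similarly; truth is weakly best in each.)
In every case the truthful report is at least as good as any alternative, so it is a dominant strategy.

Yes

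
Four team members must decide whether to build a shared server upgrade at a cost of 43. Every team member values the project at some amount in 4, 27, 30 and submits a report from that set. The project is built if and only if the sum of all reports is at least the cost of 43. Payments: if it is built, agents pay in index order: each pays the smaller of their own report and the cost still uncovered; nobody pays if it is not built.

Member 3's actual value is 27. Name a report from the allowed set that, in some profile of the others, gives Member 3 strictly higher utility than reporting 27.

4

Suppose Member 1 reports 4, Member 2 reports 27 and Member 4 reports 27.
Report 27: project built, pays 12, utility 27 - 12 = 15.
Report 4: project built, pays 4, utility 27 - 4 = 23.
So reporting 4 beats truth here (23 > 15).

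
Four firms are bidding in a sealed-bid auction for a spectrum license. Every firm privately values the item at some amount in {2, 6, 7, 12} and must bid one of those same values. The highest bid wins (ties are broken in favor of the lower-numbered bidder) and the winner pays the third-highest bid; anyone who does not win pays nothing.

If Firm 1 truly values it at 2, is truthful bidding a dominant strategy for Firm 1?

Check each profile of the others' bids and compare truth against every alternative bid.
Others bid (2, 6, 6): truth gives 0, best alternative gives -4.
Others bid (6, 2, 6): truth gives 0, best alternative gives -4.
Others bid (6, 6, 2): truth gives 0, best alternative gives -4.
Others bid (6, 6, 6): truth gives 0, best alternative gives -4.
Others bid (2, 2, 2): truth gives 0, best alternative gives 0.
Others bid (2, 2, 6): truth gives 0, best alternative gives 0.
(Remaining 58 profiles checked similarly; truth is weakly best in each.)
In every case the truthful bid is at least as good as any alternative, so it is a dominant strategy.

Yes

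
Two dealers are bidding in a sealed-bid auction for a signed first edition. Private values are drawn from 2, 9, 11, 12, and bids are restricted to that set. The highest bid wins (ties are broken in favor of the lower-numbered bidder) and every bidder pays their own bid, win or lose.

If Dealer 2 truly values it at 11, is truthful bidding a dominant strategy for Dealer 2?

No

Consider the case where Dealer 1 bids 2.
Truthful bid 11: wins, pays 11, utility 11 - 11 = 0.
Bid 9 instead: wins, pays 9, utility 11 - 9 = 2.
Since 2 > 0, bidding 9 is strictly better here, so truthful bidding is not dominant.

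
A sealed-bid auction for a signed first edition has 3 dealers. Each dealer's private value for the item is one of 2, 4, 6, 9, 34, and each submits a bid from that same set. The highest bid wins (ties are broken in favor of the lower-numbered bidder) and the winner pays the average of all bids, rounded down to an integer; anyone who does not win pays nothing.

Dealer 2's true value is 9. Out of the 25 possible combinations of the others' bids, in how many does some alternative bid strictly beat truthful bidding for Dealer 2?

Others bid (2, 2): truth gives 5; bid 4 gives 7 > 5. Violating.
Others bid (2, 4): truth gives 4; bid 4 gives 6 > 4. Violating.
Others bid (2, 6): truth gives 4; bid 6 gives 5 > 4. Violating.
Others bid (4, 2): truth gives 4; bid 6 gives 5 > 4. Violating.
Others bid (2, 9): truth gives 3; no alternative beats it.
Others bid (2, 34): truth gives 0; no alternative beats it.
(Checking all 25 profiles: 6 have a profitable deviation, 19 do not.)

6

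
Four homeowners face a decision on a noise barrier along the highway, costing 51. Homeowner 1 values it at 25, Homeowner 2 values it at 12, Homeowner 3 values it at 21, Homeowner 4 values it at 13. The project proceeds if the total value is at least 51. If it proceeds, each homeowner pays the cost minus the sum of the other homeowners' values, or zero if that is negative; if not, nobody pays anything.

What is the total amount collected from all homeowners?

Total value 71 ≥ cost 51, so it is built.
Homeowner 1: others sum to 46; max(0, 51 - 46) = 5.
Homeowner 2: others sum to 59; max(0, 51 - 59) = 0.
Homeowner 3: others sum to 50; max(0, 51 - 50) = 1.
Homeowner 4: others sum to 58; max(0, 51 - 58) = 0.
Total collected = 5 + 0 + 1 + 0 = 6.

6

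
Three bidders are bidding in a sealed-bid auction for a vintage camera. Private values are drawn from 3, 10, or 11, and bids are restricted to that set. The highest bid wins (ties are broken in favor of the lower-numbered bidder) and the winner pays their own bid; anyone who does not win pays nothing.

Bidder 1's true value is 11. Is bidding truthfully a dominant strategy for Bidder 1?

Consider the case where Bidder 2 bids 3 and Bidder 3 bids 3.
Truthful bid 11: wins, pays 11, utility 11 - 11 = 0.
Bid 3 instead: wins, pays 3, utility 11 - 3 = 8.
Since 8 > 0, bidding 3 is strictly better here, so truthful bidding is not dominant.

No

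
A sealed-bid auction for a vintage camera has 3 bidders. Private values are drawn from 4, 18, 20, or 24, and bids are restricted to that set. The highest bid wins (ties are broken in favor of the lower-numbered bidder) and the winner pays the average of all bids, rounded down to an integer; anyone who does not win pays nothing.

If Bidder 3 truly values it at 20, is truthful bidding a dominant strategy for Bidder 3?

No

Consider the case where Bidder 1 bids 4 and Bidder 2 bids 4.
Truthful bid 20: wins, pays 9, utility 20 - 9 = 11.
Bid 18 instead: wins, pays 8, utility 20 - 8 = 12.
Since 12 > 11, bidding 18 is strictly better here, so truthful bidding is not dominant.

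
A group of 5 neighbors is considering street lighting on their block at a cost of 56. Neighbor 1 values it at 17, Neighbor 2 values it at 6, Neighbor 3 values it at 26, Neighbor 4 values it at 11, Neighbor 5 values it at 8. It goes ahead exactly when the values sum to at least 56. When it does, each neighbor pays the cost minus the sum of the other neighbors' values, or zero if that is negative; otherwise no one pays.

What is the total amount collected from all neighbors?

19

Total value 68 ≥ cost 56, so it is built.
Neighbor 1: others sum to 51; max(0, 56 - 51) = 5.
Neighbor 2: others sum to 62; max(0, 56 - 62) = 0.
Neighbor 3: others sum to 42; max(0, 56 - 42) = 14.
Neighbor 4: others sum to 57; max(0, 56 - 57) = 0.
Neighbor 5: others sum to 60; max(0, 56 - 60) = 0.
Total collected = 5 + 0 + 14 + 0 + 0 = 19.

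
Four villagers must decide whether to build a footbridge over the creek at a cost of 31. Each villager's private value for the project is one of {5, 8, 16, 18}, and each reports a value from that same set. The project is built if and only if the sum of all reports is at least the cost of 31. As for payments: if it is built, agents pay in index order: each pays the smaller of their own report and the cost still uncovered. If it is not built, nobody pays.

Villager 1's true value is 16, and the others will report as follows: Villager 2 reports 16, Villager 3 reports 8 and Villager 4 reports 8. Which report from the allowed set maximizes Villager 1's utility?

5

Report 5: project built, pays 5, utility 16 - 5 = 11.
Report 8: project built, pays 8, utility 16 - 8 = 8.
Report 16: project built, pays 16, utility 16 - 16 = 0.
Report 18: project built, pays 18, utility 16 - 18 = -2.
The best choice is 5 with utility 11.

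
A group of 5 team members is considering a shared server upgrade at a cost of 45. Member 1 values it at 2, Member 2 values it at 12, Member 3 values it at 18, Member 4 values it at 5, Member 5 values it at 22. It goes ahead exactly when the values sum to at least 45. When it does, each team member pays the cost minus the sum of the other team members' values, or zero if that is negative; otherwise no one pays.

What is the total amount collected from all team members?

Total value 59 ≥ cost 45, so it is built.
Member 1: others sum to 57; max(0, 45 - 57) = 0.
Member 2: others sum to 47; max(0, 45 - 47) = 0.
Member 3: others sum to 41; max(0, 45 - 41) = 4.
Member 4: others sum to 54; max(0, 45 - 54) = 0.
Member 5: others sum to 37; max(0, 45 - 37) = 8.
Total collected = 0 + 0 + 4 + 0 + 8 = 12.

12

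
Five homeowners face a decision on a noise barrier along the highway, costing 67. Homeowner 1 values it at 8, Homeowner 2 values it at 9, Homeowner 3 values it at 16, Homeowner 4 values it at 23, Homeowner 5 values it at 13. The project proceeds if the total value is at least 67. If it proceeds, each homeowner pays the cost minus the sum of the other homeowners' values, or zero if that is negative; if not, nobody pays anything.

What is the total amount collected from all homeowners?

59

Total value 69 ≥ cost 67, so it is built.
Homeowner 1: others sum to 61; max(0, 67 - 61) = 6.
Homeowner 2: others sum to 60; max(0, 67 - 60) = 7.
Homeowner 3: others sum to 53; max(0, 67 - 53) = 14.
Homeowner 4: others sum to 46; max(0, 67 - 46) = 21.
Homeowner 5: others sum to 56; max(0, 67 - 56) = 11.
Total collected = 6 + 7 + 14 + 21 + 11 = 59.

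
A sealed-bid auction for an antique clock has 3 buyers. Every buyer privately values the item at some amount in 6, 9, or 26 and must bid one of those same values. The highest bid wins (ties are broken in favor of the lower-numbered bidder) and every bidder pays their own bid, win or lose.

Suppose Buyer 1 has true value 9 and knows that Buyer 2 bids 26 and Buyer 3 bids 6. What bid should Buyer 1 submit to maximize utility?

6

Bid 6: loses but pays 6, utility -6.
Bid 9: loses but pays 9, utility -9.
Bid 26: wins, pays 26, utility 9 - 26 = -17.
The best choice is 6 with utility -6.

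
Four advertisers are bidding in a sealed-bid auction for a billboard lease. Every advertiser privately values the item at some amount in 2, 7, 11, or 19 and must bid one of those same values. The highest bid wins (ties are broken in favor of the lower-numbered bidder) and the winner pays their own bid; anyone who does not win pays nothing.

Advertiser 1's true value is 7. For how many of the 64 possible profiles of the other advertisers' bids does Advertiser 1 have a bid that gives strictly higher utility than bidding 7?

1

Others bid (2, 2, 2): truth gives 0; bid 2 gives 5 > 0. Violating.
Others bid (2, 2, 7): truth gives 0; no alternative beats it.
Others bid (2, 2, 11): truth gives 0; no alternative beats it.
(Checking all 64 profiles: 1 has a profitable deviation, 63 do not.)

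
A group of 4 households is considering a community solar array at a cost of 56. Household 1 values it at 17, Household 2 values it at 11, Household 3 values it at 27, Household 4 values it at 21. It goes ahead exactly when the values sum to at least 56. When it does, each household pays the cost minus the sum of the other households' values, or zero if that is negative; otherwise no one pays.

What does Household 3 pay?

Total value 76 ≥ cost 56, so the project is built.
The other households' values sum to 49.
Cost minus that sum is 56 - 49 = 7.

7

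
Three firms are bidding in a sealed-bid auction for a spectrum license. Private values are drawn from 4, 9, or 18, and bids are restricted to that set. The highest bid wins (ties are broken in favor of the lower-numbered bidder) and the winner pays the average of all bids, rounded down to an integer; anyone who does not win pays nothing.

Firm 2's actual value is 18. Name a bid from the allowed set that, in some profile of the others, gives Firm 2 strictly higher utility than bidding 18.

Suppose Firm 1 bids 4 and Firm 3 bids 4.
Bid 18: wins, pays 8, utility 18 - 8 = 10.
Bid 9: wins, pays 5, utility 18 - 5 = 13.
So bidding 9 beats truth here (13 > 10).

9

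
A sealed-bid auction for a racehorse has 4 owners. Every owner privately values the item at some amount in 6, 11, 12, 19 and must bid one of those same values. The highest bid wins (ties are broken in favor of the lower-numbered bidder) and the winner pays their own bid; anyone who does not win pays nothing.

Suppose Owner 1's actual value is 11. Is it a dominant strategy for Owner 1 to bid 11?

No

Consider the case where Owner 2 bids 6, Owner 3 bids 6 and Owner 4 bids 6.
Truthful bid 11: wins, pays 11, utility 11 - 11 = 0.
Bid 6 instead: wins, pays 6, utility 11 - 6 = 5.
Since 5 > 0, bidding 6 is strictly better here, so truthful bidding is not dominant.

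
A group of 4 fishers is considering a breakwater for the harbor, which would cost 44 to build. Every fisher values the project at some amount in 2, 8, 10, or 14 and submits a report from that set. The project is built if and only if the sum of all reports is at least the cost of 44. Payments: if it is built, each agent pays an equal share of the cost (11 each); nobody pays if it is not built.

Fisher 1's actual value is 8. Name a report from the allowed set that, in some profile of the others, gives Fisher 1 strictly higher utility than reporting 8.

Suppose Fisher 2 reports 8, Fisher 3 reports 14 and Fisher 4 reports 14.
Report 8: project built, pays 11, utility 8 - 11 = -3.
Report 2: project not built, utility 0.
So reporting 2 beats truth here (0 > -3).

2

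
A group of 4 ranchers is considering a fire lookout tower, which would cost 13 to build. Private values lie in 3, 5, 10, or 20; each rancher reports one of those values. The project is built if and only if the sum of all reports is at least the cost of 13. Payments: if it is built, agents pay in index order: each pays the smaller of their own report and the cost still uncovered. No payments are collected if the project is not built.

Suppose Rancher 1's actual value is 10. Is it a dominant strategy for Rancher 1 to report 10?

No

Consider the case where Rancher 2 reports 3, Rancher 3 reports 3 and Rancher 4 reports 3.
Truthful report 10: project built, pays 10, utility 10 - 10 = 0.
Report 5 instead: project built, pays 5, utility 10 - 5 = 5.
Since 5 > 0, reporting 5 is strictly better here, so truthful reporting is not dominant.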